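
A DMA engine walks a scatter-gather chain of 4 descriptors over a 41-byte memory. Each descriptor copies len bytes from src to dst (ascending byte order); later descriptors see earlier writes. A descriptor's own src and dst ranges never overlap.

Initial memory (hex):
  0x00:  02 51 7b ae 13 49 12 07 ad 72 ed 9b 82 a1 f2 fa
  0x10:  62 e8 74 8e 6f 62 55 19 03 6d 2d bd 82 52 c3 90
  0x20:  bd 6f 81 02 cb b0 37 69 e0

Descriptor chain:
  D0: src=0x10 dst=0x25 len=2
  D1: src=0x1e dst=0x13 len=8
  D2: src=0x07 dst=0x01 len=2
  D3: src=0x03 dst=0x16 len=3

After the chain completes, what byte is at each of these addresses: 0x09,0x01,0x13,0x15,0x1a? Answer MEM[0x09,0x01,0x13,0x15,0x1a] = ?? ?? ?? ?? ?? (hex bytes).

MEM[0x09,0x01,0x13,0x15,0x1a] = 72 07 c3 bd 62

  after D0: wrote 2B at 0x25 = 62e8
  after D1: wrote 8B at 0x13 = c390bd6f8102cb62
  after D2: wrote 2B at 0x01 = 07ad
  after D3: wrote 3B at 0x16 = ae1349
query mem[0x09]=0x72, mem[0x01]=0x07, mem[0x13]=0xc3, mem[0x15]=0xbd, mem[0x1a]=0x62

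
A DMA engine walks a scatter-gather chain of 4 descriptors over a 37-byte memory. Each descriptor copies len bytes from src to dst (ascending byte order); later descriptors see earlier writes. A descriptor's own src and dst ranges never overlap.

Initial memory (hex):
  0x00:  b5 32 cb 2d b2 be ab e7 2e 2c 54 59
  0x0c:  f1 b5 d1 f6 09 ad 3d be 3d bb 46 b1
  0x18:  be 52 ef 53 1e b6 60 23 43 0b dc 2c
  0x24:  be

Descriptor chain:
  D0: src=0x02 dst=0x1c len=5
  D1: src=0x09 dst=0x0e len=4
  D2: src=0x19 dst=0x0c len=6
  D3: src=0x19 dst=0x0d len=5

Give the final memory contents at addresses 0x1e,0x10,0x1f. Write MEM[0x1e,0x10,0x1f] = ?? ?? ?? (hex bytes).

[0] 0x02->0x1c len=5 : cb 2d b2 be ab
[1] 0x09->0x0e len=4 : 2c 54 59 f1
[2] 0x19->0x0c len=6 : 52 ef 53 cb 2d b2
[3] 0x19->0x0d len=5 : 52 ef 53 cb 2d
query mem[0x1e]=0xb2, mem[0x10]=0xcb, mem[0x1f]=0xbe

MEM[0x1e,0x10,0x1f] = b2 cb be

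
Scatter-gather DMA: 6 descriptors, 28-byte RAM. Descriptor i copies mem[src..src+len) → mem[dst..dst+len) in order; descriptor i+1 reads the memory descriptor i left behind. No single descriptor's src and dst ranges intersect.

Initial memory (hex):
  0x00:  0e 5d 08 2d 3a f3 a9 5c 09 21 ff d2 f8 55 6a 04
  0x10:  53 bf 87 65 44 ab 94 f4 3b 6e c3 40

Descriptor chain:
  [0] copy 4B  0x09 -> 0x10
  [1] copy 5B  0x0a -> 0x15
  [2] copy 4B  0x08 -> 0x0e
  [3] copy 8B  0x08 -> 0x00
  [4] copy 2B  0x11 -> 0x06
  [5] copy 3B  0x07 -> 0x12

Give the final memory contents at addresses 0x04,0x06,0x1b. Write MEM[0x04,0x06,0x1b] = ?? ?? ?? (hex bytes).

MEM[0x04,0x06,0x1b] = f8 d2 40

#0 dst[0x10+4] := {0x21,0xff,0xd2,0xf8}
#1 dst[0x15+5] := {0xff,0xd2,0xf8,0x55,0x6a}
#2 dst[0x0e+4] := {0x09,0x21,0xff,0xd2}
#3 dst[0x00+8] := {0x09,0x21,0xff,0xd2,0xf8,0x55,0x09,0x21}
#4 dst[0x06+2] := {0xd2,0xd2}
#5 dst[0x12+3] := {0xd2,0x09,0x21}
query mem[0x04]=0xf8, mem[0x06]=0xd2, mem[0x1b]=0x40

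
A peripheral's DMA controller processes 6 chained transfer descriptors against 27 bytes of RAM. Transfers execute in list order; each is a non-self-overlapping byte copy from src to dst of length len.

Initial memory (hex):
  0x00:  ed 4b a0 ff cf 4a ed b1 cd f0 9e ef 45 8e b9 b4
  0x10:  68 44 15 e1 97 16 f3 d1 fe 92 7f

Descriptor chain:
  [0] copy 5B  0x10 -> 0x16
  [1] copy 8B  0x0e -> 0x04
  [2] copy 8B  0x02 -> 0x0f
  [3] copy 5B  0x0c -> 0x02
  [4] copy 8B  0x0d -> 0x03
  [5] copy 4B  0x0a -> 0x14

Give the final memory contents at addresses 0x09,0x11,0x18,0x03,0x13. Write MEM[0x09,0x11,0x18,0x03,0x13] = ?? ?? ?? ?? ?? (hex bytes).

MEM[0x09,0x11,0x18,0x03,0x13] = 68 b9 15 8e 68

  after D0: wrote 5B at 0x16 = 684415e197
  after D1: wrote 8B at 0x04 = b9b4684415e19716
  after D2: wrote 8B at 0x0f = a0ffb9b4684415e1
  after D3: wrote 5B at 0x02 = 458eb9a0ff
  after D4: wrote 8B at 0x03 = 8eb9a0ffb9b46844
  after D5: wrote 4B at 0x14 = 4416458e
query mem[0x09]=0x68, mem[0x11]=0xb9, mem[0x18]=0x15, mem[0x03]=0x8e, mem[0x13]=0x68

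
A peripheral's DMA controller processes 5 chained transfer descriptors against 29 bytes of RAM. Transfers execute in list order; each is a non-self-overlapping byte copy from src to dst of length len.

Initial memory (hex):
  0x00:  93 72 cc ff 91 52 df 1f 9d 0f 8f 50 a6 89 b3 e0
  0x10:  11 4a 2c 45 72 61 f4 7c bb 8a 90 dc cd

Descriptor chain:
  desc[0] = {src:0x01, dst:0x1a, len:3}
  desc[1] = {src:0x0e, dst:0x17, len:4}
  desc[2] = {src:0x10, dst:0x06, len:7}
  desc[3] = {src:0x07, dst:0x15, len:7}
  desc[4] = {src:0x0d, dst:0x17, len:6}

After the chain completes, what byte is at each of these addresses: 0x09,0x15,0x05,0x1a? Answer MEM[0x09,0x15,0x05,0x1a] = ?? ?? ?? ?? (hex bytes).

MEM[0x09,0x15,0x05,0x1a] = 45 4a 52 11

D0: mem[0x1a..0x1c] <- [72 cc ff]
D1: mem[0x17..0x1a] <- [b3 e0 11 4a]
D2: mem[0x06..0x0c] <- [11 4a 2c 45 72 61 f4]
D3: mem[0x15..0x1b] <- [4a 2c 45 72 61 f4 89]
D4: mem[0x17..0x1c] <- [89 b3 e0 11 4a 2c]
query mem[0x09]=0x45, mem[0x15]=0x4a, mem[0x05]=0x52, mem[0x1a]=0x11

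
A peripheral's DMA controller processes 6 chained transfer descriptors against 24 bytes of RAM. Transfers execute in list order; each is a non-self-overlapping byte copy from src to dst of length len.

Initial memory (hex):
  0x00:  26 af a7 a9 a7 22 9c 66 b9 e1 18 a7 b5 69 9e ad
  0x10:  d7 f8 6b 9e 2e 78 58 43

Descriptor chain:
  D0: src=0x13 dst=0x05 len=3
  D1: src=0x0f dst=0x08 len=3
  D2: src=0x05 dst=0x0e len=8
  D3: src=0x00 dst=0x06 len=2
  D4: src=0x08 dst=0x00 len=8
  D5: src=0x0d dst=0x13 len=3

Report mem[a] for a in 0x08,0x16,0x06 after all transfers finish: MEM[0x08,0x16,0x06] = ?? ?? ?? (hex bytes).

MEM[0x08,0x16,0x06] = ad 58 9e

D0: mem[0x05..0x07] <- [9e 2e 78]
D1: mem[0x08..0x0a] <- [ad d7 f8]
D2: mem[0x0e..0x15] <- [9e 2e 78 ad d7 f8 a7 b5]
D3: mem[0x06..0x07] <- [26 af]
D4: mem[0x00..0x07] <- [ad d7 f8 a7 b5 69 9e 2e]
D5: mem[0x13..0x15] <- [69 9e 2e]
query mem[0x08]=0xad, mem[0x16]=0x58, mem[0x06]=0x9e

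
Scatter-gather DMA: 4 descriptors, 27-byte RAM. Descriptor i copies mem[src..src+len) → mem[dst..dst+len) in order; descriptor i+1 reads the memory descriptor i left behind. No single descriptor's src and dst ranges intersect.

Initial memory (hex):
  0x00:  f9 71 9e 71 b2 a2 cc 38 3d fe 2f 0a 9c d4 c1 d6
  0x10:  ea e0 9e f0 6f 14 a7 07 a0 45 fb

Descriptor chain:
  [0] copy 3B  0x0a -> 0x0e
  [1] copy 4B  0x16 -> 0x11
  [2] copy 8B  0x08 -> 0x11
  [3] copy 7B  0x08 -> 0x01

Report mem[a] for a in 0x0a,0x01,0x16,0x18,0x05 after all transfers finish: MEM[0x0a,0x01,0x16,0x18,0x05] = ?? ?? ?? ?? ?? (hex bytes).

MEM[0x0a,0x01,0x16,0x18,0x05] = 2f 3d d4 0a 9c

  after D0: wrote 3B at 0x0e = 2f0a9c
  after D1: wrote 4B at 0x11 = a707a045
  after D2: wrote 8B at 0x11 = 3dfe2f0a9cd42f0a
  after D3: wrote 7B at 0x01 = 3dfe2f0a9cd42f
query mem[0x0a]=0x2f, mem[0x01]=0x3d, mem[0x16]=0xd4, mem[0x18]=0x0a, mem[0x05]=0x9c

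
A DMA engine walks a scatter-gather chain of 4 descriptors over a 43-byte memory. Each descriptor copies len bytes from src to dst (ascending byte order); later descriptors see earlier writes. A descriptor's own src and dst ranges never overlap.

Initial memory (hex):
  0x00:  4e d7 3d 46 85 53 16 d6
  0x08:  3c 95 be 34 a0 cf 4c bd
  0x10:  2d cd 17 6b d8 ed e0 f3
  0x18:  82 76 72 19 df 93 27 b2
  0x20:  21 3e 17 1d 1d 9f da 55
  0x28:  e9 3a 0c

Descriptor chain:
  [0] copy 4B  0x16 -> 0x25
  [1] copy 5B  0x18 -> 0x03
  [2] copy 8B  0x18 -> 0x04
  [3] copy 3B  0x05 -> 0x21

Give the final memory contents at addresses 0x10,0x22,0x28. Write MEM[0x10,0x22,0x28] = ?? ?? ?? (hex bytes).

D0: mem[0x25..0x28] <- [e0 f3 82 76]
D1: mem[0x03..0x07] <- [82 76 72 19 df]
D2: mem[0x04..0x0b] <- [82 76 72 19 df 93 27 b2]
D3: mem[0x21..0x23] <- [76 72 19]
query mem[0x10]=0x2d, mem[0x22]=0x72, mem[0x28]=0x76

MEM[0x10,0x22,0x28] = 2d 72 76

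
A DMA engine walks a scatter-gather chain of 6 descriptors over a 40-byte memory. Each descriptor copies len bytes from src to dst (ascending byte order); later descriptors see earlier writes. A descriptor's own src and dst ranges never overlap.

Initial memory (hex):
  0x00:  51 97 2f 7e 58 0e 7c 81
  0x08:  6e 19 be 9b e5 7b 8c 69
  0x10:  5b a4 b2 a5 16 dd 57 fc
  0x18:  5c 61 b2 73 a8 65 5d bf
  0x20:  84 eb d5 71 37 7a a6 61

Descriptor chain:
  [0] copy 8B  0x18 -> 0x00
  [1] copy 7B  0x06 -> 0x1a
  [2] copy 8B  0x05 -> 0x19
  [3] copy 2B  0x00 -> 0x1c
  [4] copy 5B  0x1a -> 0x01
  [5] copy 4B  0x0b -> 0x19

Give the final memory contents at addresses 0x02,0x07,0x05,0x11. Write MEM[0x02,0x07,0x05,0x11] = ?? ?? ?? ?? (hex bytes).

MEM[0x02,0x07,0x05,0x11] = bf bf be a4

#0 dst[0x00+8] := {0x5c,0x61,0xb2,0x73,0xa8,0x65,0x5d,0xbf}
#1 dst[0x1a+7] := {0x5d,0xbf,0x6e,0x19,0xbe,0x9b,0xe5}
#2 dst[0x19+8] := {0x65,0x5d,0xbf,0x6e,0x19,0xbe,0x9b,0xe5}
#3 dst[0x1c+2] := {0x5c,0x61}
#4 dst[0x01+5] := {0x5d,0xbf,0x5c,0x61,0xbe}
#5 dst[0x19+4] := {0x9b,0xe5,0x7b,0x8c}
query mem[0x02]=0xbf, mem[0x07]=0xbf, mem[0x05]=0xbe, mem[0x11]=0xa4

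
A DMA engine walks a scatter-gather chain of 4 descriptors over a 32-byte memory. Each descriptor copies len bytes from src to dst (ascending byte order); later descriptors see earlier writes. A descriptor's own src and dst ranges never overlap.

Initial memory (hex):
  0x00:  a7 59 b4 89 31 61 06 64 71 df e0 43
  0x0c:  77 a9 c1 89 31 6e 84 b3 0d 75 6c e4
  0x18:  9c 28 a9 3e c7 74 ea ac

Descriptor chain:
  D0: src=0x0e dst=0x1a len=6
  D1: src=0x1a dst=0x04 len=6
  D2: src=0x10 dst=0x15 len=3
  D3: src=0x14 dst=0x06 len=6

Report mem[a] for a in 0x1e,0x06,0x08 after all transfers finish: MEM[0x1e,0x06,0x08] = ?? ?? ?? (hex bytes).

MEM[0x1e,0x06,0x08] = 84 0d 6e

[0] 0x0e->0x1a len=6 : c1 89 31 6e 84 b3
[1] 0x1a->0x04 len=6 : c1 89 31 6e 84 b3
[2] 0x10->0x15 len=3 : 31 6e 84
[3] 0x14->0x06 len=6 : 0d 31 6e 84 9c 28
query mem[0x1e]=0x84, mem[0x06]=0x0d, mem[0x08]=0x6e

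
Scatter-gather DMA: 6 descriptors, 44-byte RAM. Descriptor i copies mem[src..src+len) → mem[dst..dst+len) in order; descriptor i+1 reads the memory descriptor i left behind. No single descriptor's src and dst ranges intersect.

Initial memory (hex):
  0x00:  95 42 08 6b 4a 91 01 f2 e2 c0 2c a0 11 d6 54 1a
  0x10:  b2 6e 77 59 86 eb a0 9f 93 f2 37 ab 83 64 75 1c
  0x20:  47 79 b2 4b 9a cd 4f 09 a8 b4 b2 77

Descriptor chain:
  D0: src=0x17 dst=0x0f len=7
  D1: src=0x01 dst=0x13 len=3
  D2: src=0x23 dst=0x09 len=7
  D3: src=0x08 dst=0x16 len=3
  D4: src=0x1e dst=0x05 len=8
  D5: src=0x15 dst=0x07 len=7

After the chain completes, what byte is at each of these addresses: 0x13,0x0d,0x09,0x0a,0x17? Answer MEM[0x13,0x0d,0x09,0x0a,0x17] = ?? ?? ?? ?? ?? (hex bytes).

  after D0: wrote 7B at 0x0f = 9f93f237ab8364
  after D1: wrote 3B at 0x13 = 42086b
  after D2: wrote 7B at 0x09 = 4b9acd4f09a8b4
  after D3: wrote 3B at 0x16 = e24b9a
  after D4: wrote 8B at 0x05 = 751c4779b24b9acd
  after D5: wrote 7B at 0x07 = 6be24b9af237ab
query mem[0x13]=0x42, mem[0x0d]=0xab, mem[0x09]=0x4b, mem[0x0a]=0x9a, mem[0x17]=0x4b

MEM[0x13,0x0d,0x09,0x0a,0x17] = 42 ab 4b 9a 4b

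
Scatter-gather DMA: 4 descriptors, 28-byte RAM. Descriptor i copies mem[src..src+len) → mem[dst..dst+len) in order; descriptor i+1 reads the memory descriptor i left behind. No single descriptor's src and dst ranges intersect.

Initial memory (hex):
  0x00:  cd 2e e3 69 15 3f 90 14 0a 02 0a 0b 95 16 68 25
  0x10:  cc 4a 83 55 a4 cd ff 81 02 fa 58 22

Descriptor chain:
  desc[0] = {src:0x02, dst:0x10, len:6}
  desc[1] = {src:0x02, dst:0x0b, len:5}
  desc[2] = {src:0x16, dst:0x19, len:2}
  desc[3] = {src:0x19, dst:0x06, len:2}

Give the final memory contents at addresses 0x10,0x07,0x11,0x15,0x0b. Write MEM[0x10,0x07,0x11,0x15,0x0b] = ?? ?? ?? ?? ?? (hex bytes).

  after D0: wrote 6B at 0x10 = e369153f9014
  after D1: wrote 5B at 0x0b = e369153f90
  after D2: wrote 2B at 0x19 = ff81
  after D3: wrote 2B at 0x06 = ff81
query mem[0x10]=0xe3, mem[0x07]=0x81, mem[0x11]=0x69, mem[0x15]=0x14, mem[0x0b]=0xe3

MEM[0x10,0x07,0x11,0x15,0x0b] = e3 81 69 14 e3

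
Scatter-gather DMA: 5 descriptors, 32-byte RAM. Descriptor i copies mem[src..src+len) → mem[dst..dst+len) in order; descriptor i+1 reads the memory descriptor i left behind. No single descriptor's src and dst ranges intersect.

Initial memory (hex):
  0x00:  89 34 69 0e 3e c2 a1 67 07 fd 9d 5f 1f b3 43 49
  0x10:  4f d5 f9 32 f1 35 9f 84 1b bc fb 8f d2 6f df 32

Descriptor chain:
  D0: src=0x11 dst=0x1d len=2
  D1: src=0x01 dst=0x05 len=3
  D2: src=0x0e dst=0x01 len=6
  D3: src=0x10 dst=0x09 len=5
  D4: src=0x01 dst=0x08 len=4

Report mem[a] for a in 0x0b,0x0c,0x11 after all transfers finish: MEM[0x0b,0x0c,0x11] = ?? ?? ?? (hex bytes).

#0 dst[0x1d+2] := {0xd5,0xf9}
#1 dst[0x05+3] := {0x34,0x69,0x0e}
#2 dst[0x01+6] := {0x43,0x49,0x4f,0xd5,0xf9,0x32}
#3 dst[0x09+5] := {0x4f,0xd5,0xf9,0x32,0xf1}
#4 dst[0x08+4] := {0x43,0x49,0x4f,0xd5}
query mem[0x0b]=0xd5, mem[0x0c]=0x32, mem[0x11]=0xd5

MEM[0x0b,0x0c,0x11] = d5 32 d5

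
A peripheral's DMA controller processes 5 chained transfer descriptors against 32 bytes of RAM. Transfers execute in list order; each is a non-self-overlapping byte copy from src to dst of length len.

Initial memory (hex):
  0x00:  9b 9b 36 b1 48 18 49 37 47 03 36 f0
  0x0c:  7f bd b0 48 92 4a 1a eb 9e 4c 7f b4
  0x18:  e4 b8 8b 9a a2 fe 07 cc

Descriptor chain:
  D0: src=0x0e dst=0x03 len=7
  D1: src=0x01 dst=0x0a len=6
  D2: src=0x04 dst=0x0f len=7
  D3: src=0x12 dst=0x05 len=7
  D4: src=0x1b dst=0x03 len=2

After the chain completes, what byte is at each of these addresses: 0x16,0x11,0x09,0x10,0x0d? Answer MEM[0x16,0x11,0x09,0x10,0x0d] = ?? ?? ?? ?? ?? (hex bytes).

[0] 0x0e->0x03 len=7 : b0 48 92 4a 1a eb 9e
[1] 0x01->0x0a len=6 : 9b 36 b0 48 92 4a
[2] 0x04->0x0f len=7 : 48 92 4a 1a eb 9e 9b
[3] 0x12->0x05 len=7 : 1a eb 9e 9b 7f b4 e4
[4] 0x1b->0x03 len=2 : 9a a2
query mem[0x16]=0x7f, mem[0x11]=0x4a, mem[0x09]=0x7f, mem[0x10]=0x92, mem[0x0d]=0x48

MEM[0x16,0x11,0x09,0x10,0x0d] = 7f 4a 7f 92 48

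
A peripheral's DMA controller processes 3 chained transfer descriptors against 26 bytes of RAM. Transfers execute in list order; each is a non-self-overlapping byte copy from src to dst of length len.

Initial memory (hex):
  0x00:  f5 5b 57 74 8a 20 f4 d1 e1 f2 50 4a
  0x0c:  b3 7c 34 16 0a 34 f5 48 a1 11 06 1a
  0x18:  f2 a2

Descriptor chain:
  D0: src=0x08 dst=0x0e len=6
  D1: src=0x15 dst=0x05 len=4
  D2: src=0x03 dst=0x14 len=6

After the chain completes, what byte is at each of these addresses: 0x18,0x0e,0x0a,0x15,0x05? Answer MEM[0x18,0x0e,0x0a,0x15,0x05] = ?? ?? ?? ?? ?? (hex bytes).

MEM[0x18,0x0e,0x0a,0x15,0x05] = 1a e1 50 8a 11

#0 dst[0x0e+6] := {0xe1,0xf2,0x50,0x4a,0xb3,0x7c}
#1 dst[0x05+4] := {0x11,0x06,0x1a,0xf2}
#2 dst[0x14+6] := {0x74,0x8a,0x11,0x06,0x1a,0xf2}
query mem[0x18]=0x1a, mem[0x0e]=0xe1, mem[0x0a]=0x50, mem[0x15]=0x8a, mem[0x05]=0x11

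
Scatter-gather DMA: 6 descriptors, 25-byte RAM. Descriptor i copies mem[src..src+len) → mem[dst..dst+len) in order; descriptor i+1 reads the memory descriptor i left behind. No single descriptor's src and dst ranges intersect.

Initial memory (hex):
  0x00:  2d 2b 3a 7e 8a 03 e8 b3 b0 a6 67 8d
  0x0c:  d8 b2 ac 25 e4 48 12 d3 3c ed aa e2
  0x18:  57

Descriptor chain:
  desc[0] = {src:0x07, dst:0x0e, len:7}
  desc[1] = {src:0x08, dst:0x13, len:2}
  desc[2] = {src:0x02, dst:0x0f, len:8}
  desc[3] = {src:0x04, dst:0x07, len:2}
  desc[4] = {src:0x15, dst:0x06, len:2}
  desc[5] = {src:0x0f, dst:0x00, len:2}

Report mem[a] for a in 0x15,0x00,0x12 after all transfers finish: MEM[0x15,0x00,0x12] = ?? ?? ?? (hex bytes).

MEM[0x15,0x00,0x12] = b0 3a 03

[0] 0x07->0x0e len=7 : b3 b0 a6 67 8d d8 b2
[1] 0x08->0x13 len=2 : b0 a6
[2] 0x02->0x0f len=8 : 3a 7e 8a 03 e8 b3 b0 a6
[3] 0x04->0x07 len=2 : 8a 03
[4] 0x15->0x06 len=2 : b0 a6
[5] 0x0f->0x00 len=2 : 3a 7e
query mem[0x15]=0xb0, mem[0x00]=0x3a, mem[0x12]=0x03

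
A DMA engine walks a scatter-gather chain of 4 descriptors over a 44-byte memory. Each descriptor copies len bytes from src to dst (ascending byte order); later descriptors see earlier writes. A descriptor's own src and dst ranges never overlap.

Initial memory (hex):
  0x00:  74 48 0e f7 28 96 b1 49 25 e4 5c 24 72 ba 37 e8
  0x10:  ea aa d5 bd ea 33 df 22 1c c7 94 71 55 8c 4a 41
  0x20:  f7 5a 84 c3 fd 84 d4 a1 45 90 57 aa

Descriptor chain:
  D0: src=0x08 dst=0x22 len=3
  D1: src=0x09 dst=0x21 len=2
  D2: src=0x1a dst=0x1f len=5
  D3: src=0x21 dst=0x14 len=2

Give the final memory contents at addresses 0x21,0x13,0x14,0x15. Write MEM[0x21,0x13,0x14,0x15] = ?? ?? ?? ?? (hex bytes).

MEM[0x21,0x13,0x14,0x15] = 55 bd 55 8c

D0: mem[0x22..0x24] <- [25 e4 5c]
D1: mem[0x21..0x22] <- [e4 5c]
D2: mem[0x1f..0x23] <- [94 71 55 8c 4a]
D3: mem[0x14..0x15] <- [55 8c]
query mem[0x21]=0x55, mem[0x13]=0xbd, mem[0x14]=0x55, mem[0x15]=0x8c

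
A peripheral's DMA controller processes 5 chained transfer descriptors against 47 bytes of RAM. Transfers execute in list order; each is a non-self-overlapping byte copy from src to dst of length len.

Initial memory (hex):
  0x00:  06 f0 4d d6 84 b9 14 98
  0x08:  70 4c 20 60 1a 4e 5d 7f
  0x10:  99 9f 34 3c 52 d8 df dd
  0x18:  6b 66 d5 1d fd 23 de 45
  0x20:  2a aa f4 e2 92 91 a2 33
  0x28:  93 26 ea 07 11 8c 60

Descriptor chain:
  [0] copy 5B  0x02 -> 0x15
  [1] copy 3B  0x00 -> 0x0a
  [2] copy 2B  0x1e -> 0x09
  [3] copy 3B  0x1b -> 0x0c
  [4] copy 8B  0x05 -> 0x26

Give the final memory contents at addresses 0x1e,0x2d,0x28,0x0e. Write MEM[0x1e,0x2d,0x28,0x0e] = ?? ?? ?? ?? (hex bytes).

[0] 0x02->0x15 len=5 : 4d d6 84 b9 14
[1] 0x00->0x0a len=3 : 06 f0 4d
[2] 0x1e->0x09 len=2 : de 45
[3] 0x1b->0x0c len=3 : 1d fd 23
[4] 0x05->0x26 len=8 : b9 14 98 70 de 45 f0 1d
query mem[0x1e]=0xde, mem[0x2d]=0x1d, mem[0x28]=0x98, mem[0x0e]=0x23

MEM[0x1e,0x2d,0x28,0x0e] = de 1d 98 23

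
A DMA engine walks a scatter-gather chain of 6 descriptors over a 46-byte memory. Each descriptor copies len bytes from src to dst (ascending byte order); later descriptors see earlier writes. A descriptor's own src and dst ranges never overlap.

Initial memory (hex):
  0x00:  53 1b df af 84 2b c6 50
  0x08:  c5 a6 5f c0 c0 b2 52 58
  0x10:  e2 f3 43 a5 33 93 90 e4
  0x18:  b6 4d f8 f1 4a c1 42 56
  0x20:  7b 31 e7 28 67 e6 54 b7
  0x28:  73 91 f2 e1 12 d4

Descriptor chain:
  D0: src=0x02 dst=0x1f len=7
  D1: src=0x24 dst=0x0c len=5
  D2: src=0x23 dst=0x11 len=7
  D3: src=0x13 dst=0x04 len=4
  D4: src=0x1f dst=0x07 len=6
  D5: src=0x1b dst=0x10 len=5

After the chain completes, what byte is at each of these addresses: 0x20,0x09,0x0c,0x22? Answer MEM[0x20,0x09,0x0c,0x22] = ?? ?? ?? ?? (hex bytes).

  after D0: wrote 7B at 0x1f = dfaf842bc650c5
  after D1: wrote 5B at 0x0c = 50c554b773
  after D2: wrote 7B at 0x11 = c650c554b77391
  after D3: wrote 4B at 0x04 = c554b773
  after D4: wrote 6B at 0x07 = dfaf842bc650
  after D5: wrote 5B at 0x10 = f14ac142df
query mem[0x20]=0xaf, mem[0x09]=0x84, mem[0x0c]=0x50, mem[0x22]=0x2b

MEM[0x20,0x09,0x0c,0x22] = af 84 50 2b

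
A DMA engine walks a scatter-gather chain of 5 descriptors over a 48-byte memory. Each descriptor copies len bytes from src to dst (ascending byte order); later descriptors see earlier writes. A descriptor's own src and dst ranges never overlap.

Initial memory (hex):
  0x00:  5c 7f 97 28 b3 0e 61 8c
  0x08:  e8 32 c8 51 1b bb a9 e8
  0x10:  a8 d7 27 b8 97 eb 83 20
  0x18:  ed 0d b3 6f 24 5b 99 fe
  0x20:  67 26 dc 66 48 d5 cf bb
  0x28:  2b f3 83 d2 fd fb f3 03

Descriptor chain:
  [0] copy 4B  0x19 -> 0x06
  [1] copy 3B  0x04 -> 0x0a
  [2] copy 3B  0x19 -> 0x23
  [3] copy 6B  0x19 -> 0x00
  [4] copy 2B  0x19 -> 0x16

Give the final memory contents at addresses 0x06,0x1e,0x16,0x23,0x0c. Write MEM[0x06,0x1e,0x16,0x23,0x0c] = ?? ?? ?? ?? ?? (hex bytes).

MEM[0x06,0x1e,0x16,0x23,0x0c] = 0d 99 0d 0d 0d

D0: mem[0x06..0x09] <- [0d b3 6f 24]
D1: mem[0x0a..0x0c] <- [b3 0e 0d]
D2: mem[0x23..0x25] <- [0d b3 6f]
D3: mem[0x00..0x05] <- [0d b3 6f 24 5b 99]
D4: mem[0x16..0x17] <- [0d b3]
query mem[0x06]=0x0d, mem[0x1e]=0x99, mem[0x16]=0x0d, mem[0x23]=0x0d, mem[0x0c]=0x0d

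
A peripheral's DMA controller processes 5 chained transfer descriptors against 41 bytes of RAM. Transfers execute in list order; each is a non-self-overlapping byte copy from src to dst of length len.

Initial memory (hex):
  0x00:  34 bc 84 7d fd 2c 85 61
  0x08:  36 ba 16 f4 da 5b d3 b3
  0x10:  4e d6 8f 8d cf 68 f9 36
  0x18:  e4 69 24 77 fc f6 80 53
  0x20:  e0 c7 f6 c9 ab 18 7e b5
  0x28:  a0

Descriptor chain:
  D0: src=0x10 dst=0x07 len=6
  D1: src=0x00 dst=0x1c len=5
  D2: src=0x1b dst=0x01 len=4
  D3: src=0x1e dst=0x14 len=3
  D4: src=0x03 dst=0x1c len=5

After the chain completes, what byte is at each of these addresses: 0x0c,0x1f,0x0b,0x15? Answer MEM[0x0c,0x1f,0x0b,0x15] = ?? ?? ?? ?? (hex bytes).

D0: mem[0x07..0x0c] <- [4e d6 8f 8d cf 68]
D1: mem[0x1c..0x20] <- [34 bc 84 7d fd]
D2: mem[0x01..0x04] <- [77 34 bc 84]
D3: mem[0x14..0x16] <- [84 7d fd]
D4: mem[0x1c..0x20] <- [bc 84 2c 85 4e]
query mem[0x0c]=0x68, mem[0x1f]=0x85, mem[0x0b]=0xcf, mem[0x15]=0x7d

MEM[0x0c,0x1f,0x0b,0x15] = 68 85 cf 7d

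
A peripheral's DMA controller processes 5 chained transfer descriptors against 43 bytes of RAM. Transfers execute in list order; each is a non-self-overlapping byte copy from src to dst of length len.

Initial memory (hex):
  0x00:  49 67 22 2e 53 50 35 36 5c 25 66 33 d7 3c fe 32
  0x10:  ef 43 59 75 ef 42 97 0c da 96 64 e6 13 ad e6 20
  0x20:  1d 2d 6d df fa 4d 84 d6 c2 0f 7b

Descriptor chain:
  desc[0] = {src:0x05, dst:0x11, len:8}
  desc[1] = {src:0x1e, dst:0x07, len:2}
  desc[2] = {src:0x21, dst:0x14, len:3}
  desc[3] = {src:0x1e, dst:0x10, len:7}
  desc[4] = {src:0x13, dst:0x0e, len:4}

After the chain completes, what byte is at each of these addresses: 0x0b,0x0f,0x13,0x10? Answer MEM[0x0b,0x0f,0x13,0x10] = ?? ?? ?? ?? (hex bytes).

MEM[0x0b,0x0f,0x13,0x10] = 33 6d 2d df

#0 dst[0x11+8] := {0x50,0x35,0x36,0x5c,0x25,0x66,0x33,0xd7}
#1 dst[0x07+2] := {0xe6,0x20}
#2 dst[0x14+3] := {0x2d,0x6d,0xdf}
#3 dst[0x10+7] := {0xe6,0x20,0x1d,0x2d,0x6d,0xdf,0xfa}
#4 dst[0x0e+4] := {0x2d,0x6d,0xdf,0xfa}
query mem[0x0b]=0x33, mem[0x0f]=0x6d, mem[0x13]=0x2d, mem[0x10]=0xdf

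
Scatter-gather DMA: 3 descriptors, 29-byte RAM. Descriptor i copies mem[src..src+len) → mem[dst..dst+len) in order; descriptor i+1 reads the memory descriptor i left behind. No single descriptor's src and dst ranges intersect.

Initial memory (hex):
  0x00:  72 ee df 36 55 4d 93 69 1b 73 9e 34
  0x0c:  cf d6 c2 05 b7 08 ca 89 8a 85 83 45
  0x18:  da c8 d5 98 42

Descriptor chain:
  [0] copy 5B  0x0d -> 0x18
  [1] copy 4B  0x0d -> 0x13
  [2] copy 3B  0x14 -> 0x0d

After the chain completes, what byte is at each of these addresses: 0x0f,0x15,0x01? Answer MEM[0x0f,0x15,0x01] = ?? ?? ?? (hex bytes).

MEM[0x0f,0x15,0x01] = b7 05 ee

#0 dst[0x18+5] := {0xd6,0xc2,0x05,0xb7,0x08}
#1 dst[0x13+4] := {0xd6,0xc2,0x05,0xb7}
#2 dst[0x0d+3] := {0xc2,0x05,0xb7}
query mem[0x0f]=0xb7, mem[0x15]=0x05, mem[0x01]=0xee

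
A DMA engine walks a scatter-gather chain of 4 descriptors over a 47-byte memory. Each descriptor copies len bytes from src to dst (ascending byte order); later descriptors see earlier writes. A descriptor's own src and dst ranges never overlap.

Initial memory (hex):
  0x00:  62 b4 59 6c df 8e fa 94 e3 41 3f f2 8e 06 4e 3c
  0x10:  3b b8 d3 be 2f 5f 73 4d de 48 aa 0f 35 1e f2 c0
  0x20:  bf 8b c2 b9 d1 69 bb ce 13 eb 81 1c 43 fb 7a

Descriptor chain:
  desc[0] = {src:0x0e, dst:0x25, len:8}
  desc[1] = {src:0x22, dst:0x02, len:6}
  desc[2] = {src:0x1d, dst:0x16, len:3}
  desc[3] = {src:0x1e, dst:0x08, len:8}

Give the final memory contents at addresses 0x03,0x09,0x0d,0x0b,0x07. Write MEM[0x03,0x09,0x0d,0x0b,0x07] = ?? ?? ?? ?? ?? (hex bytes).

  after D0: wrote 8B at 0x25 = 4e3c3bb8d3be2f5f
  after D1: wrote 6B at 0x02 = c2b9d14e3c3b
  after D2: wrote 3B at 0x16 = 1ef2c0
  after D3: wrote 8B at 0x08 = f2c0bf8bc2b9d14e
query mem[0x03]=0xb9, mem[0x09]=0xc0, mem[0x0d]=0xb9, mem[0x0b]=0x8b, mem[0x07]=0x3b

MEM[0x03,0x09,0x0d,0x0b,0x07] = b9 c0 b9 8b 3b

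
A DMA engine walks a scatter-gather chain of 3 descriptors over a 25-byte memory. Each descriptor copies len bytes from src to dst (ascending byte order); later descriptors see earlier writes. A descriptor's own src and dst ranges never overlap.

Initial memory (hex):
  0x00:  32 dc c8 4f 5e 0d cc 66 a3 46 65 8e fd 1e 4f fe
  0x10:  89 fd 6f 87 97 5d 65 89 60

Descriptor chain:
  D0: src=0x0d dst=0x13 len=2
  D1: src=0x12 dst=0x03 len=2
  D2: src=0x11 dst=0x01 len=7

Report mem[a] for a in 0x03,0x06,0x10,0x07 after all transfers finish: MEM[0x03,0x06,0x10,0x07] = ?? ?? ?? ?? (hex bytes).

[0] 0x0d->0x13 len=2 : 1e 4f
[1] 0x12->0x03 len=2 : 6f 1e
[2] 0x11->0x01 len=7 : fd 6f 1e 4f 5d 65 89
query mem[0x03]=0x1e, mem[0x06]=0x65, mem[0x10]=0x89, mem[0x07]=0x89

MEM[0x03,0x06,0x10,0x07] = 1e 65 89 89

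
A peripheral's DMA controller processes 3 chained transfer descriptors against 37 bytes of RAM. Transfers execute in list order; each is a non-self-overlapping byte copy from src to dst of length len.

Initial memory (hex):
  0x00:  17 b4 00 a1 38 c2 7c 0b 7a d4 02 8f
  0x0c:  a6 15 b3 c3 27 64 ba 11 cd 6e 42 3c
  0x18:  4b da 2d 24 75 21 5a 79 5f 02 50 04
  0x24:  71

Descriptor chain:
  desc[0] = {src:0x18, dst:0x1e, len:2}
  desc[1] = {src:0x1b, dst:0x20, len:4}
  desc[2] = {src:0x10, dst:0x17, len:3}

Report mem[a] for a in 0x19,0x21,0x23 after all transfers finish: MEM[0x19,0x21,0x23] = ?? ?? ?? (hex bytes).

MEM[0x19,0x21,0x23] = ba 75 4b

#0 dst[0x1e+2] := {0x4b,0xda}
#1 dst[0x20+4] := {0x24,0x75,0x21,0x4b}
#2 dst[0x17+3] := {0x27,0x64,0xba}
query mem[0x19]=0xba, mem[0x21]=0x75, mem[0x23]=0x4b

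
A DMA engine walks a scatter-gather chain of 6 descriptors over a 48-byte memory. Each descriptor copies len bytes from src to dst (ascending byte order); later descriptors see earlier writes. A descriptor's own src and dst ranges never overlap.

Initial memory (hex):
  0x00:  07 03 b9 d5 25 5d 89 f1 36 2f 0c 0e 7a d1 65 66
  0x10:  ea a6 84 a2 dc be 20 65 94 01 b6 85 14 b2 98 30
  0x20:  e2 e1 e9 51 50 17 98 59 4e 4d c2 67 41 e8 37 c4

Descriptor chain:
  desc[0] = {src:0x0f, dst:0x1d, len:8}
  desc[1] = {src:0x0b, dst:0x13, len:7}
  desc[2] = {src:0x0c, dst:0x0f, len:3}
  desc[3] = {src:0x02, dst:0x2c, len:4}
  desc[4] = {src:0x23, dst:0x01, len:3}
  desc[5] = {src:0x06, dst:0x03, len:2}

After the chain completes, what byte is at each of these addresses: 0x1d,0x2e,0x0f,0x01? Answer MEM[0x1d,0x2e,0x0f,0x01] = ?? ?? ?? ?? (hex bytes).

  after D0: wrote 8B at 0x1d = 66eaa684a2dcbe20
  after D1: wrote 7B at 0x13 = 0e7ad16566eaa6
  after D2: wrote 3B at 0x0f = 7ad165
  after D3: wrote 4B at 0x2c = b9d5255d
  after D4: wrote 3B at 0x01 = be2017
  after D5: wrote 2B at 0x03 = 89f1
query mem[0x1d]=0x66, mem[0x2e]=0x25, mem[0x0f]=0x7a, mem[0x01]=0xbe

MEM[0x1d,0x2e,0x0f,0x01] = 66 25 7a be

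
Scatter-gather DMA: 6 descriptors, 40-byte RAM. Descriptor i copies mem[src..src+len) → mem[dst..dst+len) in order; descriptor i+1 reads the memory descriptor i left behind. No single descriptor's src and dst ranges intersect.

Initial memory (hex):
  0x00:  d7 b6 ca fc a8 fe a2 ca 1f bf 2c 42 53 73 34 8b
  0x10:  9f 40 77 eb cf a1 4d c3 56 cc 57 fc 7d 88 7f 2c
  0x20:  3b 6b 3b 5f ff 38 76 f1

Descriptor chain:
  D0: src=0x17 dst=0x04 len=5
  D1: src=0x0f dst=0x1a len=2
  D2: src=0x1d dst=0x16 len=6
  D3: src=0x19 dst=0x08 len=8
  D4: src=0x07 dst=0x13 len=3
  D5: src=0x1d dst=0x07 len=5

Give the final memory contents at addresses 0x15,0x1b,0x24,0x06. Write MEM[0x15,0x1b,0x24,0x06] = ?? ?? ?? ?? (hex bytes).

D0: mem[0x04..0x08] <- [c3 56 cc 57 fc]
D1: mem[0x1a..0x1b] <- [8b 9f]
D2: mem[0x16..0x1b] <- [88 7f 2c 3b 6b 3b]
D3: mem[0x08..0x0f] <- [3b 6b 3b 7d 88 7f 2c 3b]
D4: mem[0x13..0x15] <- [57 3b 6b]
D5: mem[0x07..0x0b] <- [88 7f 2c 3b 6b]
query mem[0x15]=0x6b, mem[0x1b]=0x3b, mem[0x24]=0xff, mem[0x06]=0xcc

MEM[0x15,0x1b,0x24,0x06] = 6b 3b ff cc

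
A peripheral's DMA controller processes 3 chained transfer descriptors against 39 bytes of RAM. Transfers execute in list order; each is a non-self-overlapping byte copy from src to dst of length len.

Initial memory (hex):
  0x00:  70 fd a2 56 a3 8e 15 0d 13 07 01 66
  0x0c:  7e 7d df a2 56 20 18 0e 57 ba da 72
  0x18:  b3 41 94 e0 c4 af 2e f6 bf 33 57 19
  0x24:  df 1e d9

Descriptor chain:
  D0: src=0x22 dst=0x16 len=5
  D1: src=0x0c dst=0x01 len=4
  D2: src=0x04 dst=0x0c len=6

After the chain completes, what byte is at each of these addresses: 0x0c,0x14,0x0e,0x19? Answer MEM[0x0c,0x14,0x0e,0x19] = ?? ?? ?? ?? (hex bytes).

MEM[0x0c,0x14,0x0e,0x19] = a2 57 15 1e

#0 dst[0x16+5] := {0x57,0x19,0xdf,0x1e,0xd9}
#1 dst[0x01+4] := {0x7e,0x7d,0xdf,0xa2}
#2 dst[0x0c+6] := {0xa2,0x8e,0x15,0x0d,0x13,0x07}
query mem[0x0c]=0xa2, mem[0x14]=0x57, mem[0x0e]=0x15, mem[0x19]=0x1e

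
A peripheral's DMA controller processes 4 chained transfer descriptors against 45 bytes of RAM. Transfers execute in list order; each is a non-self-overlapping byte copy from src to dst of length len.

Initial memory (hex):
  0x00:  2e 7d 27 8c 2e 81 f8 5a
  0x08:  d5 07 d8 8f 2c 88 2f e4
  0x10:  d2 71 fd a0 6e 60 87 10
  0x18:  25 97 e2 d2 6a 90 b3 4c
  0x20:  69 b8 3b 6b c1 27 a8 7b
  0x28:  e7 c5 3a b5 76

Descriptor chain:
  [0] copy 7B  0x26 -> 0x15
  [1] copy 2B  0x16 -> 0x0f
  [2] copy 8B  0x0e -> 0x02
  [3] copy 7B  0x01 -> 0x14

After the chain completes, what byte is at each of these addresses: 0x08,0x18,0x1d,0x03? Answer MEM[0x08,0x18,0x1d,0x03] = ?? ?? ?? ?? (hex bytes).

MEM[0x08,0x18,0x1d,0x03] = 6e 71 90 7b

  after D0: wrote 7B at 0x15 = a87be7c53ab576
  after D1: wrote 2B at 0x0f = 7be7
  after D2: wrote 8B at 0x02 = 2f7be771fda06ea8
  after D3: wrote 7B at 0x14 = 7d2f7be771fda0
query mem[0x08]=0x6e, mem[0x18]=0x71, mem[0x1d]=0x90, mem[0x03]=0x7b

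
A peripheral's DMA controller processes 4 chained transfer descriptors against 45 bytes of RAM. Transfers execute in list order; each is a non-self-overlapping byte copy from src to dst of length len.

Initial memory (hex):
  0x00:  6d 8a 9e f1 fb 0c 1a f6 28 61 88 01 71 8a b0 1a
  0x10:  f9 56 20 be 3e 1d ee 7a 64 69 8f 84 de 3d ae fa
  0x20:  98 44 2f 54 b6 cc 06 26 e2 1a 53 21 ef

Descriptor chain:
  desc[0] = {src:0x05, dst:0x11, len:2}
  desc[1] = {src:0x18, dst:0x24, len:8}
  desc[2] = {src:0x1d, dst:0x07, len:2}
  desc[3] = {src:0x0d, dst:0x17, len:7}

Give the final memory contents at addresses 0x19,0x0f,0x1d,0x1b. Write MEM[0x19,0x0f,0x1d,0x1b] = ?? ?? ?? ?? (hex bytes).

  after D0: wrote 2B at 0x11 = 0c1a
  after D1: wrote 8B at 0x24 = 64698f84de3daefa
  after D2: wrote 2B at 0x07 = 3dae
  after D3: wrote 7B at 0x17 = 8ab01af90c1abe
query mem[0x19]=0x1a, mem[0x0f]=0x1a, mem[0x1d]=0xbe, mem[0x1b]=0x0c

MEM[0x19,0x0f,0x1d,0x1b] = 1a 1a be 0c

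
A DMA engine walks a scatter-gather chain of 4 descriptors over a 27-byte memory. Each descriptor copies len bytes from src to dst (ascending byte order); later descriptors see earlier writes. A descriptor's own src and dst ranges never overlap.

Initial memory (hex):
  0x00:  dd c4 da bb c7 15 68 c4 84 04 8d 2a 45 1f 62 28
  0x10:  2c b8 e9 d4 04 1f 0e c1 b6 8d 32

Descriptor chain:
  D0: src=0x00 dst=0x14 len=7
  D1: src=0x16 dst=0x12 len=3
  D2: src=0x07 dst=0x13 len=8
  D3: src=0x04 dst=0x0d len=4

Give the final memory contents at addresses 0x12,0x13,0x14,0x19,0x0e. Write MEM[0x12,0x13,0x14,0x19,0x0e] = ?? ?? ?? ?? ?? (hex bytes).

D0: mem[0x14..0x1a] <- [dd c4 da bb c7 15 68]
D1: mem[0x12..0x14] <- [da bb c7]
D2: mem[0x13..0x1a] <- [c4 84 04 8d 2a 45 1f 62]
D3: mem[0x0d..0x10] <- [c7 15 68 c4]
query mem[0x12]=0xda, mem[0x13]=0xc4, mem[0x14]=0x84, mem[0x19]=0x1f, mem[0x0e]=0x15

MEM[0x12,0x13,0x14,0x19,0x0e] = da c4 84 1f 15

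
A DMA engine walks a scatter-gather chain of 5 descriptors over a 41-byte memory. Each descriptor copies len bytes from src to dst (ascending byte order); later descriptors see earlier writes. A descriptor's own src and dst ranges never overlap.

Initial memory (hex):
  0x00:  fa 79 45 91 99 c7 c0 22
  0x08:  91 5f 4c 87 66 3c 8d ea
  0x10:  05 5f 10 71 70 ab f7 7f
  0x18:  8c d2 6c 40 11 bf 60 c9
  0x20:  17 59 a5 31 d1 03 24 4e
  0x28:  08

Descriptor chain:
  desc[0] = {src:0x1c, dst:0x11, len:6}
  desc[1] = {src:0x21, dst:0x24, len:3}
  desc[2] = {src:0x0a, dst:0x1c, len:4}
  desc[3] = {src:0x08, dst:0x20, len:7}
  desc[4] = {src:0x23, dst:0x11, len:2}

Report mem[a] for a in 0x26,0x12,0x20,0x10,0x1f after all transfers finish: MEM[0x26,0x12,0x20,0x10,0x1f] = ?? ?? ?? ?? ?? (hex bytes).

MEM[0x26,0x12,0x20,0x10,0x1f] = 8d 66 91 05 3c

[0] 0x1c->0x11 len=6 : 11 bf 60 c9 17 59
[1] 0x21->0x24 len=3 : 59 a5 31
[2] 0x0a->0x1c len=4 : 4c 87 66 3c
[3] 0x08->0x20 len=7 : 91 5f 4c 87 66 3c 8d
[4] 0x23->0x11 len=2 : 87 66
query mem[0x26]=0x8d, mem[0x12]=0x66, mem[0x20]=0x91, mem[0x10]=0x05, mem[0x1f]=0x3c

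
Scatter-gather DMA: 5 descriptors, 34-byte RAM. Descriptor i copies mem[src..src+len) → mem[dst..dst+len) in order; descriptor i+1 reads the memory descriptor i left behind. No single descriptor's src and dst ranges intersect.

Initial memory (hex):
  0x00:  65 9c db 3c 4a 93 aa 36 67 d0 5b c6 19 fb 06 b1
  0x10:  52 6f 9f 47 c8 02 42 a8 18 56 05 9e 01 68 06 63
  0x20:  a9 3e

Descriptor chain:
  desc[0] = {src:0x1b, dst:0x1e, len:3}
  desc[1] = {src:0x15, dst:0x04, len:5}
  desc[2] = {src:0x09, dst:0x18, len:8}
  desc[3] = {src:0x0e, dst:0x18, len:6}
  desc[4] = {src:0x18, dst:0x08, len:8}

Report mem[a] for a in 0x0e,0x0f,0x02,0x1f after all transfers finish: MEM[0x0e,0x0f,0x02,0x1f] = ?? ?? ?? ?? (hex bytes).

MEM[0x0e,0x0f,0x02,0x1f] = b1 52 db 52

[0] 0x1b->0x1e len=3 : 9e 01 68
[1] 0x15->0x04 len=5 : 02 42 a8 18 56
[2] 0x09->0x18 len=8 : d0 5b c6 19 fb 06 b1 52
[3] 0x0e->0x18 len=6 : 06 b1 52 6f 9f 47
[4] 0x18->0x08 len=8 : 06 b1 52 6f 9f 47 b1 52
query mem[0x0e]=0xb1, mem[0x0f]=0x52, mem[0x02]=0xdb, mem[0x1f]=0x52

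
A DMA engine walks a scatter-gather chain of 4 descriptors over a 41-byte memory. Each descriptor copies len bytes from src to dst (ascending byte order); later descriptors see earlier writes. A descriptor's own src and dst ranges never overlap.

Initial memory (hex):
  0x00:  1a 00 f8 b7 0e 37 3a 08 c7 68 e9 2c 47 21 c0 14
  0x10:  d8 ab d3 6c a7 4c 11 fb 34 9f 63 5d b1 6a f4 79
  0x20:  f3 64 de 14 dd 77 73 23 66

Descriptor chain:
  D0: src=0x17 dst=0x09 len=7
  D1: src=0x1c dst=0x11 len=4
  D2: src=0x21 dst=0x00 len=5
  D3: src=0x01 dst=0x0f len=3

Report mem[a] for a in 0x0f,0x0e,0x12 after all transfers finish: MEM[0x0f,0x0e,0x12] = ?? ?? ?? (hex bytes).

#0 dst[0x09+7] := {0xfb,0x34,0x9f,0x63,0x5d,0xb1,0x6a}
#1 dst[0x11+4] := {0xb1,0x6a,0xf4,0x79}
#2 dst[0x00+5] := {0x64,0xde,0x14,0xdd,0x77}
#3 dst[0x0f+3] := {0xde,0x14,0xdd}
query mem[0x0f]=0xde, mem[0x0e]=0xb1, mem[0x12]=0x6a

MEM[0x0f,0x0e,0x12] = de b1 6a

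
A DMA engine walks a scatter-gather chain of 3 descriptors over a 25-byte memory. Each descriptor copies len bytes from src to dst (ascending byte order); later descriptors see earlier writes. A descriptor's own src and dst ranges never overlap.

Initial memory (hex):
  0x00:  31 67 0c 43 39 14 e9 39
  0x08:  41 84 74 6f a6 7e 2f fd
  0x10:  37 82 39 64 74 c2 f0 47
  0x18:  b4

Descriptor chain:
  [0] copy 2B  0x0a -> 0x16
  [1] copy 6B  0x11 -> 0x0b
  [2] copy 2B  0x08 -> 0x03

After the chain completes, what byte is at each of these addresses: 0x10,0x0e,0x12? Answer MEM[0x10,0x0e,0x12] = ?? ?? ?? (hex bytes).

MEM[0x10,0x0e,0x12] = 74 74 39

  after D0: wrote 2B at 0x16 = 746f
  after D1: wrote 6B at 0x0b = 82396474c274
  after D2: wrote 2B at 0x03 = 4184
query mem[0x10]=0x74, mem[0x0e]=0x74, mem[0x12]=0x39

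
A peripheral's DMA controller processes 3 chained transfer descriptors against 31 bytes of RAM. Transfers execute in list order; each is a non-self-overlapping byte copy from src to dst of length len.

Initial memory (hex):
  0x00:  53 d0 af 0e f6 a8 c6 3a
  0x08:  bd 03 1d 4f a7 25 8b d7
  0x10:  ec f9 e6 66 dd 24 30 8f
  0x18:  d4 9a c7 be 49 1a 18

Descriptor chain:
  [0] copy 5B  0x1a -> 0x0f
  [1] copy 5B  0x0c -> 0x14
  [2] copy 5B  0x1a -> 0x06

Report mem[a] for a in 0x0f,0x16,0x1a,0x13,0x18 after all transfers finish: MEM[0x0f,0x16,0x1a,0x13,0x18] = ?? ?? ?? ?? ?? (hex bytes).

[0] 0x1a->0x0f len=5 : c7 be 49 1a 18
[1] 0x0c->0x14 len=5 : a7 25 8b c7 be
[2] 0x1a->0x06 len=5 : c7 be 49 1a 18
query mem[0x0f]=0xc7, mem[0x16]=0x8b, mem[0x1a]=0xc7, mem[0x13]=0x18, mem[0x18]=0xbe

MEM[0x0f,0x16,0x1a,0x13,0x18] = c7 8b c7 18 be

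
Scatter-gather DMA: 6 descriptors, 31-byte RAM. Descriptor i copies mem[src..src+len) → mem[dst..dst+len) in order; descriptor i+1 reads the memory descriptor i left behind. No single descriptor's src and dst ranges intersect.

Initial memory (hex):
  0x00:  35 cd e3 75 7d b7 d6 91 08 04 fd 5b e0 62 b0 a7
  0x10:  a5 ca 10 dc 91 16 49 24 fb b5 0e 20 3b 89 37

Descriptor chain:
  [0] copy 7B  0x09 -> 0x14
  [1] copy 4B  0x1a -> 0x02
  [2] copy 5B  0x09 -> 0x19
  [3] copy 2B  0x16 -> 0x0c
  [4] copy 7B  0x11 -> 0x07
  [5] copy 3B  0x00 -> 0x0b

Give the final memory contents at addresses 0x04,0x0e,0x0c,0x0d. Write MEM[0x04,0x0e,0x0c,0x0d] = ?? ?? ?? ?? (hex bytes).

D0: mem[0x14..0x1a] <- [04 fd 5b e0 62 b0 a7]
D1: mem[0x02..0x05] <- [a7 20 3b 89]
D2: mem[0x19..0x1d] <- [04 fd 5b e0 62]
D3: mem[0x0c..0x0d] <- [5b e0]
D4: mem[0x07..0x0d] <- [ca 10 dc 04 fd 5b e0]
D5: mem[0x0b..0x0d] <- [35 cd a7]
query mem[0x04]=0x3b, mem[0x0e]=0xb0, mem[0x0c]=0xcd, mem[0x0d]=0xa7

MEM[0x04,0x0e,0x0c,0x0d] = 3b b0 cd a7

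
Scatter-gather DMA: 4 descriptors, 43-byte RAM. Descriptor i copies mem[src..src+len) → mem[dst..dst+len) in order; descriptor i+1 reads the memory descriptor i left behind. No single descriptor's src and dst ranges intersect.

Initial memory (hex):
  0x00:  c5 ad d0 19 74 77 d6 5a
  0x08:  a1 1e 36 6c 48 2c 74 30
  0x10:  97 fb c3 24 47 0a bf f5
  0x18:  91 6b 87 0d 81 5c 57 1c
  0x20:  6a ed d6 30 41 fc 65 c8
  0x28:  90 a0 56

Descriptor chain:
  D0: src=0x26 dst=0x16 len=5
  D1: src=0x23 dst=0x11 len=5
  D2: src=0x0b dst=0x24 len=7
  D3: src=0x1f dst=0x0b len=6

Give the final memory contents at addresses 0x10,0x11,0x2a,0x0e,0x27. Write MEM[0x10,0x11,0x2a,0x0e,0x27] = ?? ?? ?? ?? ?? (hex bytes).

MEM[0x10,0x11,0x2a,0x0e,0x27] = 6c 30 30 d6 74

D0: mem[0x16..0x1a] <- [65 c8 90 a0 56]
D1: mem[0x11..0x15] <- [30 41 fc 65 c8]
D2: mem[0x24..0x2a] <- [6c 48 2c 74 30 97 30]
D3: mem[0x0b..0x10] <- [1c 6a ed d6 30 6c]
query mem[0x10]=0x6c, mem[0x11]=0x30, mem[0x2a]=0x30, mem[0x0e]=0xd6, mem[0x27]=0x74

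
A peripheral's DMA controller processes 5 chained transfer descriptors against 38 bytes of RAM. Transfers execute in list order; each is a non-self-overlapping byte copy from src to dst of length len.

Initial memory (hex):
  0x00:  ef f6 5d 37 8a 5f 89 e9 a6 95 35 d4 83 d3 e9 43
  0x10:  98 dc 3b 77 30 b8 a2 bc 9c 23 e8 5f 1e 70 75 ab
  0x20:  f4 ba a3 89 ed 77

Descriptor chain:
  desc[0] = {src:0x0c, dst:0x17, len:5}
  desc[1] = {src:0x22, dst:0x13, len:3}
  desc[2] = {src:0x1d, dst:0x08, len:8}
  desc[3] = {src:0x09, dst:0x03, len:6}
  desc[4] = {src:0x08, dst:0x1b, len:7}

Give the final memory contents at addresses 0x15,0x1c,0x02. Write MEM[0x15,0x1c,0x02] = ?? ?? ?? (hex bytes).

[0] 0x0c->0x17 len=5 : 83 d3 e9 43 98
[1] 0x22->0x13 len=3 : a3 89 ed
[2] 0x1d->0x08 len=8 : 70 75 ab f4 ba a3 89 ed
[3] 0x09->0x03 len=6 : 75 ab f4 ba a3 89
[4] 0x08->0x1b len=7 : 89 75 ab f4 ba a3 89
query mem[0x15]=0xed, mem[0x1c]=0x75, mem[0x02]=0x5d

MEM[0x15,0x1c,0x02] = ed 75 5d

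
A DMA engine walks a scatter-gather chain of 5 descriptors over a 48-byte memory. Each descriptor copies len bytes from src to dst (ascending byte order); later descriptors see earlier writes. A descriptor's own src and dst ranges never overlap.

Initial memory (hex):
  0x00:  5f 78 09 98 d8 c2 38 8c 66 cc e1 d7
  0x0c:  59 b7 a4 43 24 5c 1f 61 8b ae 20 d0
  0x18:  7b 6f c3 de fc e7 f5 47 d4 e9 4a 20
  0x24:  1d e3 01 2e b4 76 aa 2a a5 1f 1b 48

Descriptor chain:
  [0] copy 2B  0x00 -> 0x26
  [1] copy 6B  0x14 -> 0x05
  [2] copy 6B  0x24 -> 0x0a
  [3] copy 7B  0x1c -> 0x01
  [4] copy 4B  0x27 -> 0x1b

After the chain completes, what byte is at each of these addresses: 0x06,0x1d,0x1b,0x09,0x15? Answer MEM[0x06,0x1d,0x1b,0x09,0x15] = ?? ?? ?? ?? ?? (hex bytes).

#0 dst[0x26+2] := {0x5f,0x78}
#1 dst[0x05+6] := {0x8b,0xae,0x20,0xd0,0x7b,0x6f}
#2 dst[0x0a+6] := {0x1d,0xe3,0x5f,0x78,0xb4,0x76}
#3 dst[0x01+7] := {0xfc,0xe7,0xf5,0x47,0xd4,0xe9,0x4a}
#4 dst[0x1b+4] := {0x78,0xb4,0x76,0xaa}
query mem[0x06]=0xe9, mem[0x1d]=0x76, mem[0x1b]=0x78, mem[0x09]=0x7b, mem[0x15]=0xae

MEM[0x06,0x1d,0x1b,0x09,0x15] = e9 76 78 7b ae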